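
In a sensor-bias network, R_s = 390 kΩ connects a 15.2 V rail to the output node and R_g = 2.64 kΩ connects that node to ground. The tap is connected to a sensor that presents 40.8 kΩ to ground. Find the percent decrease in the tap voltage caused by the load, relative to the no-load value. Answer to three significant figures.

The divider's output (Thévenin) resistance is R_s‖R_g = 2.622 kΩ.
Fractional drop under load = R_th/(R_th + R_L) = 2.622 / (2.622 + 40.8) = 0.06039.
So the output falls by 6.04 %.

6.04 %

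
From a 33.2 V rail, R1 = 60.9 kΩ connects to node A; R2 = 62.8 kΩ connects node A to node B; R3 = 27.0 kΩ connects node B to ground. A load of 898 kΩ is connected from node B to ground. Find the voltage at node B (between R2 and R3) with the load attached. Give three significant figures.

V ≈ 5.80 V

At node B, R3 is in parallel with the load: R3‖R_L = 26.21 kΩ.
Below node A the resistance is R2 + (R3‖R_L) = 89.01 kΩ, so V_A = 33.2 × 89.01/149.9 = 19.71 V.
Then V_B = V_A × (R3‖R_L)/(R2 + R3‖R_L) = 19.71 × 26.21/89.01 = 5.80 V.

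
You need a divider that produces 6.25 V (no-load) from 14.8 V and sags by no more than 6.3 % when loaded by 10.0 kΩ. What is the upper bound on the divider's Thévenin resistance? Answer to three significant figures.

Loading drop = R_th/(R_th + R_L) ≤ 0.0630, so R_th ≤ R_L · ε/(1−ε) = 10.0 kΩ × 0.0630/0.9370 = 672 Ω.

R_th ≤ 672 Ω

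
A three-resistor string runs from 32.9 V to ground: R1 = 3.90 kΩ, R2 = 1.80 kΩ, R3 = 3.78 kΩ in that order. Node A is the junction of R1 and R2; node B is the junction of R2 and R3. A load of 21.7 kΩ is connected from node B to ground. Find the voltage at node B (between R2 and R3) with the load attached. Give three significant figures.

V ≈ 11.9 V

At node B, R3 is in parallel with the load: R3‖R_L = 3.219 kΩ.
Below node A the resistance is R2 + (R3‖R_L) = 5.019 kΩ, so V_A = 32.9 × 5.019/8.919 = 18.51 V.
Then V_B = V_A × (R3‖R_L)/(R2 + R3‖R_L) = 18.51 × 3.219/5.019 = 11.9 V.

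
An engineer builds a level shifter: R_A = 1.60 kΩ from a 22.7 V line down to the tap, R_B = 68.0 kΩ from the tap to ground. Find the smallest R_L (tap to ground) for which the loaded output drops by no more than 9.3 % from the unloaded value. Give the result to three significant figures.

Output resistance R_th = R_A‖R_B = (1.60 × 68.0)/69.60 = 1.563 kΩ.
The fractional drop is R_th/(R_th + R_L); requiring this ≤ 0.0930 gives R_L ≥ R_th(1/0.0930 − 1) = 1.563 × 9.753 = 15.2 kΩ.

R_L(min) ≈ 15.2 kΩ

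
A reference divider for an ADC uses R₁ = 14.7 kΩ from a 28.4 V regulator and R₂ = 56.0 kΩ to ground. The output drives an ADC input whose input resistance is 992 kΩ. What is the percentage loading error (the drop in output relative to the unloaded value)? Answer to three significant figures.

The divider's output (Thévenin) resistance is R₁‖R₂ = 11.64 kΩ.
Fractional drop under load = R_th/(R_th + R_L) = 11.64 / (11.64 + 992) = 0.01160.
So the output falls by 1.16 %.

1.16 %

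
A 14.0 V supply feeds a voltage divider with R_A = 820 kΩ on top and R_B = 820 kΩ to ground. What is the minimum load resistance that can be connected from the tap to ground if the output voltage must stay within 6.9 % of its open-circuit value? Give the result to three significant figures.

R_L(min) ≈ 5.53 MΩ

Output resistance R_th = R_A‖R_B = (820 × 820)/1640 = 410.0 kΩ.
The fractional drop is R_th/(R_th + R_L); requiring this ≤ 0.0690 gives R_L ≥ R_th(1/0.0690 − 1) = 410.0 × 13.49 = 5.53 MΩ.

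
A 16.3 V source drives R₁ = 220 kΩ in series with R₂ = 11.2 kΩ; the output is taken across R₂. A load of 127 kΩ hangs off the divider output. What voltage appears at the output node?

The load sits in parallel with R₂: R₂‖R_L = (11.2 × 127) / (11.2 + 127) = 10.29 kΩ.
V_out = 16.3 × 10.29 / (220 + 10.29) = 16.3 × 10.29/230.3 = 0.728 V.

V_out ≈ 0.728 V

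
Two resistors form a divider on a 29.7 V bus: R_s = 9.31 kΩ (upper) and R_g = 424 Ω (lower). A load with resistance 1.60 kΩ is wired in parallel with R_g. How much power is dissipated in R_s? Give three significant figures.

P ≈ 88.3 mW

Total resistance from the source is R_s + (R_g‖R_L) = 9645 Ω, so I = 29.7/9645 Ω = 3.079 mA.
P = I²·R_s = (3.079 mA)² × 9.31 kΩ = 88.3 mW.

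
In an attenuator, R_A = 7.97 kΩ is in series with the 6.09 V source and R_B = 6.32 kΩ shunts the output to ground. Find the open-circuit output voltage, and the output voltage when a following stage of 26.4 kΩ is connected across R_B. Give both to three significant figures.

Unloaded: 2.69 V; loaded: 2.38 V

Open-circuit: V = 6.09 × 6.32/(7.97 + 6.32) = 2.69 V.
With the load, R_B becomes R_B‖R_L = 5.099 kΩ, so V = 6.09 × 5.099/13.07 = 2.38 V.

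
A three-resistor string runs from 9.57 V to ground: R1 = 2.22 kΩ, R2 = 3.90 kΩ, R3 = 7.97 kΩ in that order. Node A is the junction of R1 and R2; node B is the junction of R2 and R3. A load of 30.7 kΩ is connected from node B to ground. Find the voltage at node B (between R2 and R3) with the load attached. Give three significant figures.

V ≈ 4.86 V

At node B, R3 is in parallel with the load: R3‖R_L = 6.327 kΩ.
Below node A the resistance is R2 + (R3‖R_L) = 10.23 kΩ, so V_A = 9.57 × 10.23/12.45 = 7.863 V.
Then V_B = V_A × (R3‖R_L)/(R2 + R3‖R_L) = 7.863 × 6.327/10.23 = 4.86 V.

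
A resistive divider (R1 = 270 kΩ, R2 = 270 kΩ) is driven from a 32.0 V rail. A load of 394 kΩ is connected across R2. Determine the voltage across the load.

The load sits in parallel with R2: R2‖R_L = (270 × 394) / (270 + 394) = 160.2 kΩ.
V_out = 32.0 × 160.2 / (270 + 160.2) = 32.0 × 160.2/430.2 = 11.9 V.

V_out ≈ 11.9 V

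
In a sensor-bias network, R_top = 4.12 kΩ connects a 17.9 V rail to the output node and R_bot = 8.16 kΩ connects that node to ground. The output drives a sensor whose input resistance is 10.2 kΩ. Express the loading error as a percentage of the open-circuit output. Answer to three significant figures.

The divider's output (Thévenin) resistance is R_top‖R_bot = 2.738 kΩ.
Fractional drop under load = R_th/(R_th + R_L) = 2.738 / (2.738 + 10.2) = 0.2116.
So the output falls by 21.2 %.

21.2 %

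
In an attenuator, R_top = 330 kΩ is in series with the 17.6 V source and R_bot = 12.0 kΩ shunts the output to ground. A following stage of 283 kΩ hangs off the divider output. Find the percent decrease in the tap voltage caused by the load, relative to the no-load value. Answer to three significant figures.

3.93 %

The divider's output (Thévenin) resistance is R_top‖R_bot = 11.58 kΩ.
Fractional drop under load = R_th/(R_th + R_L) = 11.58 / (11.58 + 283) = 0.03931.
So the output falls by 3.93 %.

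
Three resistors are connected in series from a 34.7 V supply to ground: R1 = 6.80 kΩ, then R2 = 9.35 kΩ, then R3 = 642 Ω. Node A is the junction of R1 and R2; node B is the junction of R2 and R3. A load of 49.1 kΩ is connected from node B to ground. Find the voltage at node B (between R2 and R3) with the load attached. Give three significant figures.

V ≈ 1.31 V

At node B, R3 is in parallel with the load: R3‖R_L = 633.7 Ω.
Below node A the resistance is R2 + (R3‖R_L) = 9984 Ω, so V_A = 34.7 × 9984/16780 = 20.64 V.
Then V_B = V_A × (R3‖R_L)/(R2 + R3‖R_L) = 20.64 × 633.7/9984 = 1.31 V.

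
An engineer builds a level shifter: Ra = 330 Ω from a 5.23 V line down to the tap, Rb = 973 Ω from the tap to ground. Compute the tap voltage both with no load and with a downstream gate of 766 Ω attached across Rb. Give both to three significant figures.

Unloaded: 3.91 V; loaded: 2.95 V

Open-circuit: V = 5.23 × 973/(330 + 973) = 3.91 V.
With the load, Rb becomes Rb‖R_L = 428.6 Ω, so V = 5.23 × 428.6/758.6 = 2.95 V.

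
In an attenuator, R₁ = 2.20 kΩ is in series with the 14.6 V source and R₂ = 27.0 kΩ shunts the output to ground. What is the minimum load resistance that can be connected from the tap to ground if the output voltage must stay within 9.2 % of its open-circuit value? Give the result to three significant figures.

R_L(min) ≈ 20.1 kΩ

Output resistance R_th = R₁‖R₂ = (2.20 × 27.0)/29.20 = 2.034 kΩ.
The fractional drop is R_th/(R_th + R_L); requiring this ≤ 0.0920 gives R_L ≥ R_th(1/0.0920 − 1) = 2.034 × 9.870 = 20.1 kΩ.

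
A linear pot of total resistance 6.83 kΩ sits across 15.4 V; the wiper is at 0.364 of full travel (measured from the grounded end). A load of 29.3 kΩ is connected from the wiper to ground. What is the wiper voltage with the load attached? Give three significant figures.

V ≈ 5.32 V

The wiper splits the pot into (1−α)R = 4.344 kΩ above and αR = 2.486 kΩ below.
Lower section ‖ load = 2.292 kΩ.
V_wiper = 15.4 × 2.292/(4.344 + 2.292) = 5.32 V.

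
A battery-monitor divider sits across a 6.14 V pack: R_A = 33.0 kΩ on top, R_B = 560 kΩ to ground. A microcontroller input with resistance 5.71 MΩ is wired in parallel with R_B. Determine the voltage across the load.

V_out ≈ 5.77 V

The load sits in parallel with R_B: R_B‖R_L = (560 × 5710) / (560 + 5710) = 510.0 kΩ.
V_out = 6.14 × 510.0 / (33.0 + 510.0) = 6.14 × 510.0/543.0 = 5.77 V.
(Unloaded it would have been 5.80 V.)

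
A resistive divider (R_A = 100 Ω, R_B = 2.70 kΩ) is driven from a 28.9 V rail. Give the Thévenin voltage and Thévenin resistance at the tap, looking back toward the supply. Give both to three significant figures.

V_th is the open-circuit tap voltage: 28.9 × 2700/(100 + 2700) = 27.9 V.
With the supply zeroed, R_A and R_B appear in parallel from the tap: R_th = R_A‖R_B = (100 × 2700)/2800 = 96.4 Ω.

V_th = 27.9 V, R_th = 96.4 Ω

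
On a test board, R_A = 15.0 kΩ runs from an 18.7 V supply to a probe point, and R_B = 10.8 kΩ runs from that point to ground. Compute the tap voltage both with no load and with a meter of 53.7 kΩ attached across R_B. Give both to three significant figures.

Unloaded: 7.83 V; loaded: 7.01 V

Open-circuit: V = 18.7 × 10.8/(15.0 + 10.8) = 7.83 V.
With the load, R_B becomes R_B‖R_L = 8.992 kΩ, so V = 18.7 × 8.992/23.99 = 7.01 V.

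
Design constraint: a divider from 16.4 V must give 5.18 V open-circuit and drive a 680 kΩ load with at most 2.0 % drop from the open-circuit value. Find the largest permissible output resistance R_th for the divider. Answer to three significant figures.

Loading drop = R_th/(R_th + R_L) ≤ 0.0200, so R_th ≤ R_L · ε/(1−ε) = 680 kΩ × 0.0200/0.9800 = 13.9 kΩ.
(Any R1, R2 with R2/(R1+R2) = 0.316 and R1‖R2 ≤ 13.9 kΩ will meet the spec.)

R_th ≤ 13.9 kΩ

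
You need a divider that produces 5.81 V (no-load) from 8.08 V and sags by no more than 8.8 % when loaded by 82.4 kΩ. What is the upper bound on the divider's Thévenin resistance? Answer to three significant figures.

R_th ≤ 7.95 kΩ

Loading drop = R_th/(R_th + R_L) ≤ 0.0880, so R_th ≤ R_L · ε/(1−ε) = 82.4 kΩ × 0.0880/0.9120 = 7.95 kΩ.
(Any R1, R2 with R2/(R1+R2) = 0.719 and R1‖R2 ≤ 7.95 kΩ will meet the spec.)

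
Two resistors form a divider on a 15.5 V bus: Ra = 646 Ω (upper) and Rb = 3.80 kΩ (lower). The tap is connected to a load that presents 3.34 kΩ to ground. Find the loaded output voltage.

V_out ≈ 11.4 V

The load sits in parallel with Rb: Rb‖R_L = (3800 × 3340) / (3800 + 3340) = 1778 Ω.
V_out = 15.5 × 1778 / (646 + 1778) = 15.5 × 1778/2424 = 11.4 V.
(Unloaded it would have been 13.2 V.)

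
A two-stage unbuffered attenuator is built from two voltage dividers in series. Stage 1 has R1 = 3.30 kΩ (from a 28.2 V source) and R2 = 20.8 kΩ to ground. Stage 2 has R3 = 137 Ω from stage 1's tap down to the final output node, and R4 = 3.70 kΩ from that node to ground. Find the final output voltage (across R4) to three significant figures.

Stage 2 presents R3+R4 = 3837 Ω as a load on stage 1's tap.
Stage 1's lower leg becomes R2‖(R3+R4) = 3239 Ω, so V_mid = 28.2 × 3239/6539 = 13.97 V.
Stage 2 is itself unloaded: V_out = V_mid × R4/(R3+R4) = 13.97 × 3700/3837 = 13.5 V.

V_out ≈ 13.5 V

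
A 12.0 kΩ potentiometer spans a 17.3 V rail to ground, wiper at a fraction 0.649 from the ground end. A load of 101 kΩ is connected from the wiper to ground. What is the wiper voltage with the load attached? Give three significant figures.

The wiper splits the pot into (1−α)R = 4.212 kΩ above and αR = 7.788 kΩ below.
Lower section ‖ load = 7.230 kΩ.
V_wiper = 17.3 × 7.230/(4.212 + 7.230) = 10.9 V.

V ≈ 10.9 V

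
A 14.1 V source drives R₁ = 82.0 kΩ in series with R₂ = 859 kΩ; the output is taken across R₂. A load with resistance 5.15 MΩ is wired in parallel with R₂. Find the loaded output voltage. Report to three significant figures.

The load sits in parallel with R₂: R₂‖R_L = (859 × 5150) / (859 + 5150) = 736.2 kΩ.
V_out = 14.1 × 736.2 / (82.0 + 736.2) = 14.1 × 736.2/818.2 = 12.7 V.

V_out ≈ 12.7 V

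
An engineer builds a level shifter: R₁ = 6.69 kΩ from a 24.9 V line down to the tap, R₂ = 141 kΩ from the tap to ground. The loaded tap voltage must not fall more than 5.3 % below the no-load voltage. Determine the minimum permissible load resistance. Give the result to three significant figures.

R_L(min) ≈ 114 kΩ

Output resistance R_th = R₁‖R₂ = (6.69 × 141)/147.7 = 6.387 kΩ.
The fractional drop is R_th/(R_th + R_L); requiring this ≤ 0.0530 gives R_L ≥ R_th(1/0.0530 − 1) = 6.387 × 17.87 = 114 kΩ.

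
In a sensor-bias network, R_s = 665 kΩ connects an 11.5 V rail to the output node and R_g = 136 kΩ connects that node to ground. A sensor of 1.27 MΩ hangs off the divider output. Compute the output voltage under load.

V_out ≈ 1.79 V

The load sits in parallel with R_g: R_g‖R_L = (136 × 1270) / (136 + 1270) = 122.8 kΩ.
V_out = 11.5 × 122.8 / (665 + 122.8) = 11.5 × 122.8/787.8 = 1.79 V.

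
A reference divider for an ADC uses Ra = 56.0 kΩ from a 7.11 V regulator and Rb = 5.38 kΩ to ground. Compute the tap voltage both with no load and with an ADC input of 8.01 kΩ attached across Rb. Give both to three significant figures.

Unloaded: 0.623 V; loaded: 0.386 V

Open-circuit: V = 7.11 × 5.38/(56.0 + 5.38) = 0.623 V.
With the load, Rb becomes Rb‖R_L = 3.218 kΩ, so V = 7.11 × 3.218/59.22 = 0.386 V.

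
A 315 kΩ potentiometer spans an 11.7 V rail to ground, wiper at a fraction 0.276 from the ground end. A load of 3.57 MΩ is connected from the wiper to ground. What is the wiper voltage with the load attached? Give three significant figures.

V ≈ 3.17 V

The wiper splits the pot into (1−α)R = 228.1 kΩ above and αR = 86.94 kΩ below.
Lower section ‖ load = 84.87 kΩ.
V_wiper = 11.7 × 84.87/(228.1 + 84.87) = 3.17 V.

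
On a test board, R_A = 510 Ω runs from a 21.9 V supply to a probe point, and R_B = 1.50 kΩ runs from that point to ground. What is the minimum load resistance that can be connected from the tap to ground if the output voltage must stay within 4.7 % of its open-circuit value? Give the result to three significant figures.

R_L(min) ≈ 7.72 kΩ

Output resistance R_th = R_A‖R_B = (510 × 1500)/2010 = 380.6 Ω.
The fractional drop is R_th/(R_th + R_L); requiring this ≤ 0.0470 gives R_L ≥ R_th(1/0.0470 − 1) = 380.6 × 20.28 = 7.72 kΩ.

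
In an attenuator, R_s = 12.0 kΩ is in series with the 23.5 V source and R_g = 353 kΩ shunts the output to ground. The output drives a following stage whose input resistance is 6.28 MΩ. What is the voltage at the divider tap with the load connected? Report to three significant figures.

The load sits in parallel with R_g: R_g‖R_L = (353 × 6280) / (353 + 6280) = 334.2 kΩ.
V_out = 23.5 × 334.2 / (12.0 + 334.2) = 23.5 × 334.2/346.2 = 22.7 V.

V_out ≈ 22.7 V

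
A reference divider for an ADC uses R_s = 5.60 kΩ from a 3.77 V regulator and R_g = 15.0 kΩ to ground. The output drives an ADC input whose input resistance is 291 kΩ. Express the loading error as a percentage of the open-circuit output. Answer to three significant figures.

1.38 %

The divider's output (Thévenin) resistance is R_s‖R_g = 4.078 kΩ.
Fractional drop under load = R_th/(R_th + R_L) = 4.078 / (4.078 + 291) = 0.01382.
So the output falls by 1.38 %.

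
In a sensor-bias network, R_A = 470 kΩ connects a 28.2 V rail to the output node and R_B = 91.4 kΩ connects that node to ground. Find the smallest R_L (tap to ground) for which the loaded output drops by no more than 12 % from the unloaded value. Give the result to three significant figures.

Output resistance R_th = R_A‖R_B = (470 × 91.4)/561.4 = 76.52 kΩ.
The fractional drop is R_th/(R_th + R_L); requiring this ≤ 0.120 gives R_L ≥ R_th(1/0.120 − 1) = 76.52 × 7.333 = 561 kΩ.

R_L(min) ≈ 561 kΩ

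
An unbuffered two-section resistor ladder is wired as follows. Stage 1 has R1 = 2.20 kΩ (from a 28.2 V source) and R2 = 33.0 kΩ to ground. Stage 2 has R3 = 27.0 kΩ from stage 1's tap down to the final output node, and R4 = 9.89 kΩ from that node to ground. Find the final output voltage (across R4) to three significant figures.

Stage 2 presents R3+R4 = 36.89 kΩ as a load on stage 1's tap.
Stage 1's lower leg becomes R2‖(R3+R4) = 17.42 kΩ, so V_mid = 28.2 × 17.42/19.62 = 25.04 V.
Stage 2 is itself unloaded: V_out = V_mid × R4/(R3+R4) = 25.04 × 9.89/36.89 = 6.71 V.

V_out ≈ 6.71 V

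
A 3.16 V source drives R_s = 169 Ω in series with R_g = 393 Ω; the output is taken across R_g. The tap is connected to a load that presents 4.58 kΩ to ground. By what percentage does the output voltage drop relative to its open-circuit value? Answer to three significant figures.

2.52 %

The divider's output (Thévenin) resistance is R_s‖R_g = 118.2 Ω.
Fractional drop under load = R_th/(R_th + R_L) = 118.2 / (118.2 + 4580) = 0.02515.
So the output falls by 2.52 %.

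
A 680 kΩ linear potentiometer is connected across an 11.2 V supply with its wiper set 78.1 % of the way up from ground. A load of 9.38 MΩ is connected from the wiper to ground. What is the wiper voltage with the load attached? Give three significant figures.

The wiper splits the pot into (1−α)R = 148.9 kΩ above and αR = 531.1 kΩ below.
Lower section ‖ load = 502.6 kΩ.
V_wiper = 11.2 × 502.6/(148.9 + 502.6) = 8.64 V.

V ≈ 8.64 V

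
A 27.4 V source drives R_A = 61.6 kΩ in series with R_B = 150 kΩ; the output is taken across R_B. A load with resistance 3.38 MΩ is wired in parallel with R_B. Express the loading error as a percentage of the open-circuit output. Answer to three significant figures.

The divider's output (Thévenin) resistance is R_A‖R_B = 43.67 kΩ.
Fractional drop under load = R_th/(R_th + R_L) = 43.67 / (43.67 + 3380) = 0.01275.
So the output falls by 1.28 %.

1.28 %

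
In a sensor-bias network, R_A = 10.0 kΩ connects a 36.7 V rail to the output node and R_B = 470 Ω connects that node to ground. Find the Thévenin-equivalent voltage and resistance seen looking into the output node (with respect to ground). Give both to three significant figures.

V_th is the open-circuit tap voltage: 36.7 × 470/(10000 + 470) = 1.65 V.
With the supply zeroed, R_A and R_B appear in parallel from the tap: R_th = R_A‖R_B = (10000 × 470)/10470 = 449 Ω.

V_th = 1.65 V, R_th = 449 Ω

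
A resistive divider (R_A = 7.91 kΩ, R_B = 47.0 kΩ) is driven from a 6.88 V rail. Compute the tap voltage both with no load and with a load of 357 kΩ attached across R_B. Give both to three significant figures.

Open-circuit: V = 6.88 × 47.0/(7.91 + 47.0) = 5.89 V.
With the load, R_B becomes R_B‖R_L = 41.53 kΩ, so V = 6.88 × 41.53/49.44 = 5.78 V.

Unloaded: 5.89 V; loaded: 5.78 V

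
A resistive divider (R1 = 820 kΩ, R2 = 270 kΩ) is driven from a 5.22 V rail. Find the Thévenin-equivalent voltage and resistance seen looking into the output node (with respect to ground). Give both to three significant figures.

V_th = 1.29 V, R_th = 203 kΩ

V_th is the open-circuit tap voltage: 5.22 × 270/(820 + 270) = 1.29 V.
With the supply zeroed, R1 and R2 appear in parallel from the tap: R_th = R1‖R2 = (820 × 270)/1090 = 203 kΩ.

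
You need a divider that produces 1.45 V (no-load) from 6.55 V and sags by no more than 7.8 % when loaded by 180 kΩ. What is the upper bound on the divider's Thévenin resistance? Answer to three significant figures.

Loading drop = R_th/(R_th + R_L) ≤ 0.0780, so R_th ≤ R_L · ε/(1−ε) = 180 kΩ × 0.0780/0.9220 = 15.2 kΩ.

R_th ≤ 15.2 kΩ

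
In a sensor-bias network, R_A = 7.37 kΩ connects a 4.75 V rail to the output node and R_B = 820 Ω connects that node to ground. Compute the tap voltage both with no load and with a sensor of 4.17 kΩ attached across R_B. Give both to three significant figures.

Open-circuit: V = 4.75 × 820/(7370 + 820) = 0.476 V.
With the load, R_B becomes R_B‖R_L = 685.3 Ω, so V = 4.75 × 685.3/8055 = 0.404 V.

Unloaded: 0.476 V; loaded: 0.404 V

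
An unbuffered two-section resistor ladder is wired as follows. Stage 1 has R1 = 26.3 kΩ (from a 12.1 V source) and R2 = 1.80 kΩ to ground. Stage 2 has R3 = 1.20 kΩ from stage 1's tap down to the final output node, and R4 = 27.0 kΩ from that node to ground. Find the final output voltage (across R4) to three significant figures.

V_out ≈ 0.700 V

Stage 2 presents R3+R4 = 28.20 kΩ as a load on stage 1's tap.
Stage 1's lower leg becomes R2‖(R3+R4) = 1.692 kΩ, so V_mid = 12.1 × 1.692/27.99 = 0.7314 V.
Stage 2 is itself unloaded: V_out = V_mid × R4/(R3+R4) = 0.7314 × 27.0/28.20 = 0.700 V.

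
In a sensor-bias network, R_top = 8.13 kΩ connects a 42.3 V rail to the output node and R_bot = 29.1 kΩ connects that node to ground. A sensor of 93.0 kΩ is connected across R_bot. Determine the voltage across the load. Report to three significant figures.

V_out ≈ 30.9 V

The load sits in parallel with R_bot: R_bot‖R_L = (29.1 × 93.0) / (29.1 + 93.0) = 22.16 kΩ.
V_out = 42.3 × 22.16 / (8.13 + 22.16) = 42.3 × 22.16/30.29 = 30.9 V.
(Unloaded it would have been 33.1 V.)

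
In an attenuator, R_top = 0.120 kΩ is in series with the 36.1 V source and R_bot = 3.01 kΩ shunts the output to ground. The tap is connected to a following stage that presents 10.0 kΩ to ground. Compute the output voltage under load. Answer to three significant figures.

V_out ≈ 34.3 V

The load sits in parallel with R_bot: R_bot‖R_L = (3010 × 10000) / (3010 + 10000) = 2314 Ω.
V_out = 36.1 × 2314 / (120 + 2314) = 36.1 × 2314/2434 = 34.3 V.
(Unloaded it would have been 34.7 V.)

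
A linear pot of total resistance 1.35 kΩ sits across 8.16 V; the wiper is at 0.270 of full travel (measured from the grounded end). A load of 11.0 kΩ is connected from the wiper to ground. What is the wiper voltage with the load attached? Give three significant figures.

V ≈ 2.15 V

The wiper splits the pot into (1−α)R = 985.5 Ω above and αR = 364.5 Ω below.
Lower section ‖ load = 352.8 Ω.
V_wiper = 8.16 × 352.8/(985.5 + 352.8) = 2.15 V.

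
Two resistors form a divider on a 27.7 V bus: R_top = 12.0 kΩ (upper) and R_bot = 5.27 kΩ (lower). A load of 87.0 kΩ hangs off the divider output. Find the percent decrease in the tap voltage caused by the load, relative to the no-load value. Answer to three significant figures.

4.04 %

The divider's output (Thévenin) resistance is R_top‖R_bot = 3.662 kΩ.
Fractional drop under load = R_th/(R_th + R_L) = 3.662 / (3.662 + 87.0) = 0.04039.
So the output falls by 4.04 %.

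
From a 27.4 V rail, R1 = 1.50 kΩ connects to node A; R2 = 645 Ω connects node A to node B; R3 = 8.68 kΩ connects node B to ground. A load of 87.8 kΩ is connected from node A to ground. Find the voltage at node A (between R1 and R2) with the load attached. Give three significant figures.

V ≈ 23.3 V

Below node A the series string R2+R3 = 9325 Ω sits in parallel with the 87800 Ω load: 8430 Ω.
V_A = 27.4 × 8430/(1500 + 8430) = 23.3 V.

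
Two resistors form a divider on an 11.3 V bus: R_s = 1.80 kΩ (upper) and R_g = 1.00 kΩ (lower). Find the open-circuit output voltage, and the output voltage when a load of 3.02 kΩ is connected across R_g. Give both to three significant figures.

Unloaded: 4.04 V; loaded: 3.33 V

Open-circuit: V = 11.3 × 1.00/(1.80 + 1.00) = 4.04 V.
With the load, R_g becomes R_g‖R_L = 0.7512 kΩ, so V = 11.3 × 0.7512/2.551 = 3.33 V.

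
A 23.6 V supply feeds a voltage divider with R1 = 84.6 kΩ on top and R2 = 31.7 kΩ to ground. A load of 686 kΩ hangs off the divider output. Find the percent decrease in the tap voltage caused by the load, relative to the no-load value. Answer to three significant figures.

3.25 %

The divider's output (Thévenin) resistance is R1‖R2 = 23.06 kΩ.
Fractional drop under load = R_th/(R_th + R_L) = 23.06 / (23.06 + 686) = 0.03252.
So the output falls by 3.25 %.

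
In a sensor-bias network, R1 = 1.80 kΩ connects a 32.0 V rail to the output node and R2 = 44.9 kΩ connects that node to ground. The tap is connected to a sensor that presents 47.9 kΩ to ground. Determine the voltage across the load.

The load sits in parallel with R2: R2‖R_L = (44.9 × 47.9) / (44.9 + 47.9) = 23.18 kΩ.
V_out = 32.0 × 23.18 / (1.80 + 23.18) = 32.0 × 23.18/24.98 = 29.7 V.

V_out ≈ 29.7 V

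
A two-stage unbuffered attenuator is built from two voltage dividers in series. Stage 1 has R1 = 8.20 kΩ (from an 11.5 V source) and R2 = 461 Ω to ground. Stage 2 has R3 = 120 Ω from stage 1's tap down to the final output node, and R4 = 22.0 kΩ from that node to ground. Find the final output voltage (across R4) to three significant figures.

Stage 2 presents R3+R4 = 22120 Ω as a load on stage 1's tap.
Stage 1's lower leg becomes R2‖(R3+R4) = 451.6 Ω, so V_mid = 11.5 × 451.6/8652 = 0.6003 V.
Stage 2 is itself unloaded: V_out = V_mid × R4/(R3+R4) = 0.6003 × 22000/22120 = 0.597 V.

V_out ≈ 0.597 V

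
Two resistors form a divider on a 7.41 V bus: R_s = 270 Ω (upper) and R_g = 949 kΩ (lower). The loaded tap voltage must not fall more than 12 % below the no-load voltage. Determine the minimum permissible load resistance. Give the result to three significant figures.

R_L(min) ≈ 1.98 kΩ

Output resistance R_th = R_s‖R_g = (270 × 949000)/949300 = 269.9 Ω.
The fractional drop is R_th/(R_th + R_L); requiring this ≤ 0.120 gives R_L ≥ R_th(1/0.120 − 1) = 269.9 × 7.333 = 1.98 kΩ.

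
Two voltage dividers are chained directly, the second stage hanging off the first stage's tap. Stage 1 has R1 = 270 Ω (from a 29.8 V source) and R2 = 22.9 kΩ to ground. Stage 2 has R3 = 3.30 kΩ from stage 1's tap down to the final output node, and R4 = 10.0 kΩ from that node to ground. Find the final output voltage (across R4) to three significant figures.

V_out ≈ 21.7 V

Stage 2 presents R3+R4 = 13300 Ω as a load on stage 1's tap.
Stage 1's lower leg becomes R2‖(R3+R4) = 8414 Ω, so V_mid = 29.8 × 8414/8684 = 28.87 V.
Stage 2 is itself unloaded: V_out = V_mid × R4/(R3+R4) = 28.87 × 10000/13300 = 21.7 V.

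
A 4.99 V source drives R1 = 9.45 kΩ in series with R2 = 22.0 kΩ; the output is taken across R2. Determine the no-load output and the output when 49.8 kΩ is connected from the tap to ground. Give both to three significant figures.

Open-circuit: V = 4.99 × 22.0/(9.45 + 22.0) = 3.49 V.
With the load, R2 becomes R2‖R_L = 15.26 kΩ, so V = 4.99 × 15.26/24.71 = 3.08 V.

Unloaded: 3.49 V; loaded: 3.08 V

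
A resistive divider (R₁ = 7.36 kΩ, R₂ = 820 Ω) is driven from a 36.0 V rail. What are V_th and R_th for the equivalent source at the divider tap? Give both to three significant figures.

V_th is the open-circuit tap voltage: 36.0 × 820/(7360 + 820) = 3.61 V.
With the supply zeroed, R₁ and R₂ appear in parallel from the tap: R_th = R₁‖R₂ = (7360 × 820)/8180 = 738 Ω.

V_th = 3.61 V, R_th = 738 Ω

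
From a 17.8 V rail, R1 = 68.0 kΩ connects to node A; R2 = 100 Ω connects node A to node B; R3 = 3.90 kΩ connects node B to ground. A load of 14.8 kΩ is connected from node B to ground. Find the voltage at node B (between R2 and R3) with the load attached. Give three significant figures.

V ≈ 0.772 V

At node B, R3 is in parallel with the load: R3‖R_L = 3087 Ω.
Below node A the resistance is R2 + (R3‖R_L) = 3187 Ω, so V_A = 17.8 × 3187/71190 = 0.7968 V.
Then V_B = V_A × (R3‖R_L)/(R2 + R3‖R_L) = 0.7968 × 3087/3187 = 0.772 V.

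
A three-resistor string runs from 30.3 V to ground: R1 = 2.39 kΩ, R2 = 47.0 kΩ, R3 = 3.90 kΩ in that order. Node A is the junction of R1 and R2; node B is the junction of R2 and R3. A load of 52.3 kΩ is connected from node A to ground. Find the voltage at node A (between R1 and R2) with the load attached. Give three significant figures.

Below node A the series string R2+R3 = 50.90 kΩ sits in parallel with the 52.3 kΩ load: 25.80 kΩ.
V_A = 30.3 × 25.80/(2.39 + 25.80) = 27.7 V.

V ≈ 27.7 V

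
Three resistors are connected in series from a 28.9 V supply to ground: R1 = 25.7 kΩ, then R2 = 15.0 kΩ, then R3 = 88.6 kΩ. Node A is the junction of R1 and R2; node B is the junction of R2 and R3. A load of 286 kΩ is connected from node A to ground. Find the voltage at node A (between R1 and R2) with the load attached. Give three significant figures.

Below node A the series string R2+R3 = 103.6 kΩ sits in parallel with the 286 kΩ load: 76.05 kΩ.
V_A = 28.9 × 76.05/(25.7 + 76.05) = 21.6 V.

V ≈ 21.6 V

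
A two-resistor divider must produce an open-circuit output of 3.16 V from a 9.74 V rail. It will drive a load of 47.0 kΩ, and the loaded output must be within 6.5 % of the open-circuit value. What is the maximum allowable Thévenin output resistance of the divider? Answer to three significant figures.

Loading drop = R_th/(R_th + R_L) ≤ 0.0650, so R_th ≤ R_L · ε/(1−ε) = 47.0 kΩ × 0.0650/0.9350 = 3.27 kΩ.

R_th ≤ 3.27 kΩ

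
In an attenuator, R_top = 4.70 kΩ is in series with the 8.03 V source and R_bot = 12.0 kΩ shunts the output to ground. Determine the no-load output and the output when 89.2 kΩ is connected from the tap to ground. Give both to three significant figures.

Unloaded: 5.77 V; loaded: 5.56 V

Open-circuit: V = 8.03 × 12.0/(4.70 + 12.0) = 5.77 V.
With the load, R_bot becomes R_bot‖R_L = 10.58 kΩ, so V = 8.03 × 10.58/15.28 = 5.56 V.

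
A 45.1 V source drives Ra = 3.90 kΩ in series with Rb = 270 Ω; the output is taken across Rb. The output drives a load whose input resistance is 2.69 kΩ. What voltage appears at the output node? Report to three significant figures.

The load sits in parallel with Rb: Rb‖R_L = (270 × 2690) / (270 + 2690) = 245.4 Ω.
V_out = 45.1 × 245.4 / (3900 + 245.4) = 45.1 × 245.4/4145 = 2.67 V.

V_out ≈ 2.67 V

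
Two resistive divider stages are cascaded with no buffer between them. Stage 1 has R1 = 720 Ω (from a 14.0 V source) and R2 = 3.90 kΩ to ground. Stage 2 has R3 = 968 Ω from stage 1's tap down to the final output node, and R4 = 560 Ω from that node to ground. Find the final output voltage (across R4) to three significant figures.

Stage 2 presents R3+R4 = 1528 Ω as a load on stage 1's tap.
Stage 1's lower leg becomes R2‖(R3+R4) = 1098 Ω, so V_mid = 14.0 × 1098/1818 = 8.455 V.
Stage 2 is itself unloaded: V_out = V_mid × R4/(R3+R4) = 8.455 × 560/1528 = 3.10 V.

V_out ≈ 3.10 V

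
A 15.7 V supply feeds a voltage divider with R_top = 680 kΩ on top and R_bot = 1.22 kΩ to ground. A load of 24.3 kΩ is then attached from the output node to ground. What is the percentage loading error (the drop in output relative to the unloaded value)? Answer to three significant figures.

The divider's output (Thévenin) resistance is R_top‖R_bot = 1.218 kΩ.
Fractional drop under load = R_th/(R_th + R_L) = 1.218 / (1.218 + 24.3) = 0.04772.
So the output falls by 4.77 %.

4.77 %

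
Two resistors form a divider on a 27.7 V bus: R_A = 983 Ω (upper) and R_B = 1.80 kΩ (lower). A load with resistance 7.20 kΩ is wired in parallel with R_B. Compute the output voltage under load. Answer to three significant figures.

V_out ≈ 16.5 V

The load sits in parallel with R_B: R_B‖R_L = (1800 × 7200) / (1800 + 7200) = 1440 Ω.
V_out = 27.7 × 1440 / (983 + 1440) = 27.7 × 1440/2423 = 16.5 V.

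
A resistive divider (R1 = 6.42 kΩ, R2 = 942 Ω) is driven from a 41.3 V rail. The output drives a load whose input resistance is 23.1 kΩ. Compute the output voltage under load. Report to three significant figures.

The load sits in parallel with R2: R2‖R_L = (942 × 23100) / (942 + 23100) = 905.1 Ω.
V_out = 41.3 × 905.1 / (6420 + 905.1) = 41.3 × 905.1/7325 = 5.10 V.

V_out ≈ 5.10 V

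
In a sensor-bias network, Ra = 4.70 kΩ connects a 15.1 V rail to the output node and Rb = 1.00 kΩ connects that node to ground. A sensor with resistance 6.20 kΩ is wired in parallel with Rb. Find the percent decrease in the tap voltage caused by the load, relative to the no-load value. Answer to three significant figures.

Unloaded V = 15.1 × 1.00/5.700 = 2.6491 V.
Loaded: Rb‖R_L = 0.8611 kΩ, giving V = 15.1 × 0.8611/5.561 = 2.3382 V.
Drop = (2.6491 − 2.3382) / 2.6491 = 11.7 %.

11.7 %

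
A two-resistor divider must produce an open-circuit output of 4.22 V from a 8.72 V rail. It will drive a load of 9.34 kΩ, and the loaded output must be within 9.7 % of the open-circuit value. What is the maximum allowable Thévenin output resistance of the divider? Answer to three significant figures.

R_th ≤ 1.00 kΩ

Loading drop = R_th/(R_th + R_L) ≤ 0.0970, so R_th ≤ R_L · ε/(1−ε) = 9.34 kΩ × 0.0970/0.9030 = 1.00 kΩ.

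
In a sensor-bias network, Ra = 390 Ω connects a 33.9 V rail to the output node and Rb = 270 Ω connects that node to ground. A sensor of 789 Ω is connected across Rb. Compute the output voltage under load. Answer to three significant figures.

V_out ≈ 11.5 V

The load sits in parallel with Rb: Rb‖R_L = (270 × 789) / (270 + 789) = 201.2 Ω.
V_out = 33.9 × 201.2 / (390 + 201.2) = 33.9 × 201.2/591.2 = 11.5 V.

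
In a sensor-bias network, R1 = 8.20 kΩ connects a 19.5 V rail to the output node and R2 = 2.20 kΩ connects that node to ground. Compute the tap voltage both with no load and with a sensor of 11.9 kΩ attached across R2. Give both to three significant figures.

Open-circuit: V = 19.5 × 2.20/(8.20 + 2.20) = 4.12 V.
With the load, R2 becomes R2‖R_L = 1.857 kΩ, so V = 19.5 × 1.857/10.06 = 3.60 V.

Unloaded: 4.12 V; loaded: 3.60 V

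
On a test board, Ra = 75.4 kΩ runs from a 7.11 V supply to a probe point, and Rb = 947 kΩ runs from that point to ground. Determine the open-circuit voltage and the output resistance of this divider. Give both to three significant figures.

V_th is the open-circuit tap voltage: 7.11 × 947/(75.4 + 947) = 6.59 V.
With the supply zeroed, Ra and Rb appear in parallel from the tap: R_th = Ra‖Rb = (75.4 × 947)/1022 = 69.8 kΩ.

V_th = 6.59 V, R_th = 69.8 kΩ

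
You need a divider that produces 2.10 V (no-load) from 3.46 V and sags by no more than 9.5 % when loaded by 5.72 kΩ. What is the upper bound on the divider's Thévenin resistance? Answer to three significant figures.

Loading drop = R_th/(R_th + R_L) ≤ 0.0950, so R_th ≤ R_L · ε/(1−ε) = 5.72 kΩ × 0.0950/0.9050 = 600 Ω.
(Any R1, R2 with R2/(R1+R2) = 0.607 and R1‖R2 ≤ 600 Ω will meet the spec.)

R_th ≤ 600 Ω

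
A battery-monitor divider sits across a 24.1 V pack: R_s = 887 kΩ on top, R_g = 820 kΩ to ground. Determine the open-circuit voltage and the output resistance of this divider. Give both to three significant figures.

V_th is the open-circuit tap voltage: 24.1 × 820/(887 + 820) = 11.6 V.
With the supply zeroed, R_s and R_g appear in parallel from the tap: R_th = R_s‖R_g = (887 × 820)/1707 = 426 kΩ.

V_th = 11.6 V, R_th = 426 kΩ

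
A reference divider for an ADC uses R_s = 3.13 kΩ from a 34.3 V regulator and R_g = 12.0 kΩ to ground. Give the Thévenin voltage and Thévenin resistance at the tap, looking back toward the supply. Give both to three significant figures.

V_th is the open-circuit tap voltage: 34.3 × 12.0/(3.13 + 12.0) = 27.2 V.
With the supply zeroed, R_s and R_g appear in parallel from the tap: R_th = R_s‖R_g = (3.13 × 12.0)/15.13 = 2.48 kΩ.

V_th = 27.2 V, R_th = 2.48 kΩ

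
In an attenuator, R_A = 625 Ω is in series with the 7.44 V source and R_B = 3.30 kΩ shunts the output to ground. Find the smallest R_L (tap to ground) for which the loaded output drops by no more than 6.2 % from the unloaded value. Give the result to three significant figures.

Output resistance R_th = R_A‖R_B = (625 × 3300)/3925 = 525.5 Ω.
The fractional drop is R_th/(R_th + R_L); requiring this ≤ 0.0620 gives R_L ≥ R_th(1/0.0620 − 1) = 525.5 × 15.13 = 7.95 kΩ.

R_L(min) ≈ 7.95 kΩ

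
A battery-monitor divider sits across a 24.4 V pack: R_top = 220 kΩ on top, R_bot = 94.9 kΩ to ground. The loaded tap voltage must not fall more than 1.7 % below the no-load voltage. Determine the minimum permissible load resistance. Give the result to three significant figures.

R_L(min) ≈ 3.83 MΩ

Output resistance R_th = R_top‖R_bot = (220 × 94.9)/314.9 = 66.30 kΩ.
The fractional drop is R_th/(R_th + R_L); requiring this ≤ 0.0170 gives R_L ≥ R_th(1/0.0170 − 1) = 66.30 × 57.82 = 3.83 MΩ.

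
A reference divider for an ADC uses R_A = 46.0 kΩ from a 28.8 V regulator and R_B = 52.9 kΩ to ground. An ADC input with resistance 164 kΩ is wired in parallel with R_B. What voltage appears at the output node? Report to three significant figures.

The load sits in parallel with R_B: R_B‖R_L = (52.9 × 164) / (52.9 + 164) = 40.00 kΩ.
V_out = 28.8 × 40.00 / (46.0 + 40.00) = 28.8 × 40.00/86.00 = 13.4 V.
(Unloaded it would have been 15.4 V.)

V_out ≈ 13.4 V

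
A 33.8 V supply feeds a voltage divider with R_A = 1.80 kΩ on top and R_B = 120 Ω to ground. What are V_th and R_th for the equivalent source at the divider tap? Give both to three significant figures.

V_th = 2.11 V, R_th = 112 Ω

V_th is the open-circuit tap voltage: 33.8 × 120/(1800 + 120) = 2.11 V.
With the supply zeroed, R_A and R_B appear in parallel from the tap: R_th = R_A‖R_B = (1800 × 120)/1920 = 112 Ω.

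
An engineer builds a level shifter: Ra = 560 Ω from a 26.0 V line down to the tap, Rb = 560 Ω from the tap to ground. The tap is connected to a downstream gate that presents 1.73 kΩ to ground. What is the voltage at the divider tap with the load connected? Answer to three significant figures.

V_out ≈ 11.2 V

The load sits in parallel with Rb: Rb‖R_L = (560 × 1730) / (560 + 1730) = 423.1 Ω.
V_out = 26.0 × 423.1 / (560 + 423.1) = 26.0 × 423.1/983.1 = 11.2 V.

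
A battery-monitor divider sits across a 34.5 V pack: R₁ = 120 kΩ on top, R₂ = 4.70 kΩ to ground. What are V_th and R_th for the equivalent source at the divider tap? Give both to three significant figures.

V_th is the open-circuit tap voltage: 34.5 × 4.70/(120 + 4.70) = 1.30 V.
With the supply zeroed, R₁ and R₂ appear in parallel from the tap: R_th = R₁‖R₂ = (120 × 4.70)/124.7 = 4.52 kΩ.

V_th = 1.30 V, R_th = 4.52 kΩ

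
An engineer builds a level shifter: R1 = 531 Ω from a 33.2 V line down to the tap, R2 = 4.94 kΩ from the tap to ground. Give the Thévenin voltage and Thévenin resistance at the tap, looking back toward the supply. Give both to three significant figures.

V_th is the open-circuit tap voltage: 33.2 × 4940/(531 + 4940) = 30.0 V.
With the supply zeroed, R1 and R2 appear in parallel from the tap: R_th = R1‖R2 = (531 × 4940)/5471 = 479 Ω.

V_th = 30.0 V, R_th = 479 Ω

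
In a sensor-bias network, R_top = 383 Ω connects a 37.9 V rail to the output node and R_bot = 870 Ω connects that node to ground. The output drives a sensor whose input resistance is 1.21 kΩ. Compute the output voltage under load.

V_out ≈ 21.6 V

The load sits in parallel with R_bot: R_bot‖R_L = (870 × 1210) / (870 + 1210) = 506.1 Ω.
V_out = 37.9 × 506.1 / (383 + 506.1) = 37.9 × 506.1/889.1 = 21.6 V.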